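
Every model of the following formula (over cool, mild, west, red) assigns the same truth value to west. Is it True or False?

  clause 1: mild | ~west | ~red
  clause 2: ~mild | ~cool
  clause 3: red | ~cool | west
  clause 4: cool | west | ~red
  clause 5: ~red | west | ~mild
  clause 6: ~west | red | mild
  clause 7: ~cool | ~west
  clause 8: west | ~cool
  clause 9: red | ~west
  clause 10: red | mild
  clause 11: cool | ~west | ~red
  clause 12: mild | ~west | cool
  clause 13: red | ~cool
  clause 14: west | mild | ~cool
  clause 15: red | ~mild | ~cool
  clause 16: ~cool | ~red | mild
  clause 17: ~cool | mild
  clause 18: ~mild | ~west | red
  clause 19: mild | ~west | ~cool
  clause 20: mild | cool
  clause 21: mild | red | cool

Suppose west = 1.
The clause (~cool) is unit, so cool = 0.
The clause (red) is unit, so red = 1.
That conflicts with the unit clause (~red).
So every satisfying assignment has west = False.

False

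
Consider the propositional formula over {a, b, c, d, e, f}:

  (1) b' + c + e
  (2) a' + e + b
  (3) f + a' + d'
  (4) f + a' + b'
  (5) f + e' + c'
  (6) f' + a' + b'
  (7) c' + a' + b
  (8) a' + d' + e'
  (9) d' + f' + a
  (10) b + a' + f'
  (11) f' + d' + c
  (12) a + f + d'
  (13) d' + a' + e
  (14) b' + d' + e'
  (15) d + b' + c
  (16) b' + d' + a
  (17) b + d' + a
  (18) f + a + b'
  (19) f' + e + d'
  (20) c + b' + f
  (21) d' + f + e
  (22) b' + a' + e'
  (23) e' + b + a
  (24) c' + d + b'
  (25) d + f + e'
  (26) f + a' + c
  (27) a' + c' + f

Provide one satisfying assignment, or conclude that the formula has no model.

Case b = 0:
Case a = 0:
Unit clause (d') forces d = 0.
Unit clause (e') forces e = 0.
All clauses hold; c, f can take either value.

a ↦ 0, b ↦ 0, c ↦ 1, d ↦ 0, e ↦ 0, f ↦ 1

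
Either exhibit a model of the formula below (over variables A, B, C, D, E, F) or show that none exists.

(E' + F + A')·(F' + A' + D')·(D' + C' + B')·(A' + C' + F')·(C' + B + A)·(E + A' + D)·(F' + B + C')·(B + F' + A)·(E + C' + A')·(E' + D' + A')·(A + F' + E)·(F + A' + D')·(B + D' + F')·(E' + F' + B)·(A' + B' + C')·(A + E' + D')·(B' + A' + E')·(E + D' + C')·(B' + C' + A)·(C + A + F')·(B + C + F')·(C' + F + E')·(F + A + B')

A: 0,  B: 0,  C: 0,  D: 0,  E: 1,  F: 0

Branch on E: set E = 1.
Branch on F: set F = 0.
From the singleton clause (A'), A = 0.
From the singleton clause (D'), D = 0.
From the singleton clause (C'), C = 0.
From the singleton clause (B'), B = 0.
All clauses are satisfied.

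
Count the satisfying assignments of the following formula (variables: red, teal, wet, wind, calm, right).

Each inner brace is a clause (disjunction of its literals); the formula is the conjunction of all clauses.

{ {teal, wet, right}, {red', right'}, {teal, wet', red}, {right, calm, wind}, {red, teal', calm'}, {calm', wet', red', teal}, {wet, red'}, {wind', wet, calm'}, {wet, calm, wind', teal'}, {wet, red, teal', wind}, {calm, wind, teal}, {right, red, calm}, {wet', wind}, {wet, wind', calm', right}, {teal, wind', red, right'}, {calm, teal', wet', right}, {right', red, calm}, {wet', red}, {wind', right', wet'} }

There are 2^6 = 64 truth assignments over (red, teal, wet, wind, calm, right).
Split on teal. With teal = 1, the clauses containing teal are satisfied and teal' drops from the rest; 1 of the 2^5 = 32 assignments to the other variables satisfy what remains.
With teal = 0, by the same count on the reduced clause set, 2 assignments work.
Total: 1 + 2 = 3.

3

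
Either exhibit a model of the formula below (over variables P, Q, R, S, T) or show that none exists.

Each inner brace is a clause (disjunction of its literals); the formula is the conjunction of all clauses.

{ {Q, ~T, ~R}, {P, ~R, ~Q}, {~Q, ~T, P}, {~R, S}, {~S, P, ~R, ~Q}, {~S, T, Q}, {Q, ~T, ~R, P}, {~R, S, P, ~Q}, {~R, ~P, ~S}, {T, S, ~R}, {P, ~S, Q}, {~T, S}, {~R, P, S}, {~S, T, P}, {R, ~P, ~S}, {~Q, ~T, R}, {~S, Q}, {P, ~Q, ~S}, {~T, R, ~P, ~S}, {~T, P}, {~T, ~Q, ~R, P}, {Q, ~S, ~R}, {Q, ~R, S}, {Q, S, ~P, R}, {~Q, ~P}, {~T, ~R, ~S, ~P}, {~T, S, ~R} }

Branch on R: set R = 0.
Branch on T: set T = 0.
Branch on S: set S = 0.
Branch on Q: set Q = 1.
From the singleton clause (~P), P = 0.
This assignment satisfies each clause.

P ↦ 0,  Q ↦ 1,  R ↦ 0,  S ↦ 0,  T ↦ 0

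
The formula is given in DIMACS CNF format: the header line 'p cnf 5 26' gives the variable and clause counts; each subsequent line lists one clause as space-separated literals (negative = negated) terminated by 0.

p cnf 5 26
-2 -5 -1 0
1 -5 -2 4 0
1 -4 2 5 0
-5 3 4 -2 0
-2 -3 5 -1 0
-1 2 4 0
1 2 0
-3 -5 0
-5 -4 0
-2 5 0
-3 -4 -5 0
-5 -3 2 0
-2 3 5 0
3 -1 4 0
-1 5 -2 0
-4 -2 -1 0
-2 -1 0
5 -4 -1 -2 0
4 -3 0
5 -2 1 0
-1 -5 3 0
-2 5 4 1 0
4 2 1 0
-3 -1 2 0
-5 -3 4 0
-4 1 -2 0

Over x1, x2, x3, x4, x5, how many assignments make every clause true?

There are 2^5 = 32 truth assignments over (x1, x2, x3, x4, x5).
Split on x2. With x2 = True, the clauses containing x2 are satisfied and ¬x2 drops from the rest; 0 of the 2^4 = 16 assignments to the other variables satisfy what remains.
With x2 = False, by the same count on the reduced clause set, 1 assignment works.
Total: 0 + 1 = 1.

1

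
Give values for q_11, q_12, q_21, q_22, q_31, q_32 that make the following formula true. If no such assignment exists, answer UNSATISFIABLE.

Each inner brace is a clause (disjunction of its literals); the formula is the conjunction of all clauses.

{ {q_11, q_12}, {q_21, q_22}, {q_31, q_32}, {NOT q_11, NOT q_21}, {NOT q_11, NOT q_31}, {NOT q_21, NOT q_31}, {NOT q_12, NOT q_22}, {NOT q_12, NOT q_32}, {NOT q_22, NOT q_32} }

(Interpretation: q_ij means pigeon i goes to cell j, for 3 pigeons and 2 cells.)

Try q_11 = true.
Unit clause (NOT q_21) forces q_21 = false.
Unit clause (q_22) forces q_22 = true.
Unit clause (NOT q_31) forces q_31 = false.
Unit clause (q_32) forces q_32 = true.
That conflicts with the unit clause (NOT q_32).
Undo q_11 and try q_11 = false.
Unit clause (q_12) forces q_12 = true.
Unit clause (NOT q_22) forces q_22 = false.
Unit clause (q_21) forces q_21 = true.
Unit clause (NOT q_31) forces q_31 = false.
Unit clause (q_32) forces q_32 = true.
That conflicts with the unit clause (NOT q_32).
Both values of q_11 lead to a conflict.

UNSATISFIABLE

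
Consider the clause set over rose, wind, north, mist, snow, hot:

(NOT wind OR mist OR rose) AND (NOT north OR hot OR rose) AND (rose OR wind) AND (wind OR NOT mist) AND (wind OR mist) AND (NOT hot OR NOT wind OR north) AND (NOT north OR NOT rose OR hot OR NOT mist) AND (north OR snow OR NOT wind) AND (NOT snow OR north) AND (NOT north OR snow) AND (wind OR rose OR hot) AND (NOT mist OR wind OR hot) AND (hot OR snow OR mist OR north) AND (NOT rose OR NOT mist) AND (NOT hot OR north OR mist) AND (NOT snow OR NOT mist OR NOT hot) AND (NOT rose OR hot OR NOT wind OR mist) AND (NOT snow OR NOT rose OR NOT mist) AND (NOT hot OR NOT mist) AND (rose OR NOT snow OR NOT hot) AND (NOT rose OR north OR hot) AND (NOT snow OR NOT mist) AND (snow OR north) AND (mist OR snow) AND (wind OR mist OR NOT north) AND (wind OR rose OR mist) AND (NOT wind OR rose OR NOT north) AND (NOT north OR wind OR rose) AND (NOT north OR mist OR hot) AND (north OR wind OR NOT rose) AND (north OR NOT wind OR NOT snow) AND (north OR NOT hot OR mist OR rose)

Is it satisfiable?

Case rose = true:
The clause (NOT mist) is unit, so mist = false.
The clause (wind) is unit, so wind = true.
The clause (hot) is unit, so hot = true.
The clause (north) is unit, so north = true.
The clause (snow) is unit, so snow = true.
All clauses are satisfied.
A satisfying assignment: rose: true,  wind: true,  north: true,  mist: false,  snow: true,  hot: true.

Satisfiable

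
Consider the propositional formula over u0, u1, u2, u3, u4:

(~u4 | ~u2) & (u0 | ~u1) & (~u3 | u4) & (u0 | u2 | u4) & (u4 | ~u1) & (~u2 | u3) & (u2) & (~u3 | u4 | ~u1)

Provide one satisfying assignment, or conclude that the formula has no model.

UNSATISFIABLE

From the singleton clause (u2), u2 = 1.
From the singleton clause (~u4), u4 = 0.
From the singleton clause (~u3), u3 = 0.
But (u3) is also a unit clause — contradiction.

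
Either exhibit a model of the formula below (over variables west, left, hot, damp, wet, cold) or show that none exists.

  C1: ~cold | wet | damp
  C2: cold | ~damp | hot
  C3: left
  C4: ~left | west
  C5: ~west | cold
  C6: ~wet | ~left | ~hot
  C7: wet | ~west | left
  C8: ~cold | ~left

Unit clause (left) forces left = 1.
Unit clause (west) forces west = 1.
Unit clause (cold) forces cold = 1.
That conflicts with the unit clause (~cold).

UNSATISFIABLE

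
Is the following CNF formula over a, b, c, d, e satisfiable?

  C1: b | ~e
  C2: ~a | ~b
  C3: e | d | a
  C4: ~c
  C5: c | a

Yes

(~c) alone gives c = 0.
(a) alone gives a = 1.
(~b) alone gives b = 0.
(~e) alone gives e = 0.
No clause remains; d is free.
A satisfying assignment: a=1, b=0, c=0, d=0, e=0.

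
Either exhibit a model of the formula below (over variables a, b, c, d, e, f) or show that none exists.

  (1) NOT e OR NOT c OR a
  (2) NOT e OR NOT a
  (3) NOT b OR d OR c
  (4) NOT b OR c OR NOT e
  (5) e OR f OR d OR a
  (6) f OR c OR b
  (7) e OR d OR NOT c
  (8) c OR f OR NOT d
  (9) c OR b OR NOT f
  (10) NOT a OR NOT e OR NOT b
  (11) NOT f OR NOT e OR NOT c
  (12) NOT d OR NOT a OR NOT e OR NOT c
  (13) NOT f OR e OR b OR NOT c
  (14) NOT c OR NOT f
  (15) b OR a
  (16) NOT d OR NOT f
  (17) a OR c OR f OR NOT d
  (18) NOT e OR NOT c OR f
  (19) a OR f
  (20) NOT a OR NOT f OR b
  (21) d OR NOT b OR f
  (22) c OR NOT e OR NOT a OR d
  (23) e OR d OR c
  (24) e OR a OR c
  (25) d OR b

a: true,  b: false,  c: true,  d: true,  e: false,  f: false

Branch on e: set e = false.
Branch on d: set d = true.
The clause (NOT f) is unit, so f = false.
The clause (c) is unit, so c = true.
The clause (a) is unit, so a = true.
Every clause is now satisfied; b is unconstrained.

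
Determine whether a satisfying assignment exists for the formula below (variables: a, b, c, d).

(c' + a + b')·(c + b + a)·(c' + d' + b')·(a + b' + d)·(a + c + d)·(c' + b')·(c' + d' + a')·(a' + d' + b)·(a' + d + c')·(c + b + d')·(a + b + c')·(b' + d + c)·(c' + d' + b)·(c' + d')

Try c = 0.
Try b = 0.
From the singleton clause (a), a = 1.
From the singleton clause (d'), d = 0.
All clauses are satisfied.
A satisfying assignment: a=1,  b=0,  c=0,  d=0.

Yes, satisfiable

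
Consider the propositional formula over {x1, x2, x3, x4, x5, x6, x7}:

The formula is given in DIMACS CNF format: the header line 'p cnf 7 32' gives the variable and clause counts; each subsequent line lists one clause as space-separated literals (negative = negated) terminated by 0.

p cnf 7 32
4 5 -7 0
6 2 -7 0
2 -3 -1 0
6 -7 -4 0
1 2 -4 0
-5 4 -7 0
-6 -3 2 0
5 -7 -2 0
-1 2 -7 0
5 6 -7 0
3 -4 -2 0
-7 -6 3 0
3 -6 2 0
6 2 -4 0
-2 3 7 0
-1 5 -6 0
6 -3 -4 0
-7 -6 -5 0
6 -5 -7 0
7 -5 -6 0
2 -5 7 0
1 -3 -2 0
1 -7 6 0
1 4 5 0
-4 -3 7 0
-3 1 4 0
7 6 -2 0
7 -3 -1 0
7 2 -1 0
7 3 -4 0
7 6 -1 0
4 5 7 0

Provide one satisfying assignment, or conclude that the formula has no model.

UNSATISFIABLE

Case x4 = True:
Case x6 = True:
Case x1 = True:
(x5) alone gives x5 = True.
(¬x7) alone gives x7 = False.
But (x7) is also a unit clause — contradiction.
That branch fails; take x1 = False instead.
(x2) alone gives x2 = True.
(x3) alone gives x3 = True.
But (¬x3) is also a unit clause — contradiction.
Either choice for x1 ends in contradiction.
That branch fails; take x6 = False instead.
(¬x7) alone gives x7 = False.
(x2) alone gives x2 = True.
But (¬x2) is also a unit clause — contradiction.
Either choice for x6 ends in contradiction.
That branch fails; take x4 = False instead.
Case x5 = True:
(¬x7) alone gives x7 = False.
(¬x6) alone gives x6 = False.
(x2) alone gives x2 = True.
But (¬x2) is also a unit clause — contradiction.
That branch fails; take x5 = False instead.
(¬x7) alone gives x7 = False.
But (x7) is also a unit clause — contradiction.
Either choice for x5 ends in contradiction.
Either choice for x4 ends in contradiction.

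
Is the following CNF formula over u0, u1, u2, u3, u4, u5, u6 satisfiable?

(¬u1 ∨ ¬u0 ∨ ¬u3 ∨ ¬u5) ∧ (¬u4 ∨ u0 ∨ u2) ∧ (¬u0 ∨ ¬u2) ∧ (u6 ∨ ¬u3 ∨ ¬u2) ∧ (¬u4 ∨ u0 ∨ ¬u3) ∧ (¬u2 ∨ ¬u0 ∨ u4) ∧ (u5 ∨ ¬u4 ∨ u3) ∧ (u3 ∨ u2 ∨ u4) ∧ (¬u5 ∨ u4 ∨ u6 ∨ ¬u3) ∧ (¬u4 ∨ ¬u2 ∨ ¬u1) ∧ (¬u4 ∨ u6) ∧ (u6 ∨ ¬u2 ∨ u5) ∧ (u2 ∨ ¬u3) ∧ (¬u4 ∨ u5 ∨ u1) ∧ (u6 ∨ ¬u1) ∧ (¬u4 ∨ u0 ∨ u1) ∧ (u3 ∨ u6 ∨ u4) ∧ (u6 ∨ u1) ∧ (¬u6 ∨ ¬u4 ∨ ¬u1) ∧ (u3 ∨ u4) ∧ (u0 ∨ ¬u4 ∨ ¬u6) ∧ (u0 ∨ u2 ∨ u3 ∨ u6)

Case u0 = False:
Case u4 = False:
(u3) alone gives u3 = True.
(u2) alone gives u2 = True.
(u6) alone gives u6 = True.
Every clause is now satisfied; u1, u5 are unconstrained.
A satisfying assignment: u0: False, u1: True, u2: True, u3: True, u4: False, u5: False, u6: True.

Satisfiable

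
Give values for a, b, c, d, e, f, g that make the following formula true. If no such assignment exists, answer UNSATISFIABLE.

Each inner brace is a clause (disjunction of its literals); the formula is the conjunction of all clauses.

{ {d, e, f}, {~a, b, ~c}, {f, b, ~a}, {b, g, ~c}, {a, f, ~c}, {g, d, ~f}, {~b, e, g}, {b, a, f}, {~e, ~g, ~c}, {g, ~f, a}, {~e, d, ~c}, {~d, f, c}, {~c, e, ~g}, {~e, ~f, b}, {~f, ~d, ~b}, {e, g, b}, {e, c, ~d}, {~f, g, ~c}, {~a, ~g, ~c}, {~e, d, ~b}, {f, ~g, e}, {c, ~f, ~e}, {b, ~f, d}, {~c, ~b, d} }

a ↦ 1; b ↦ 1; c ↦ 1; d ↦ 1; e ↦ 1; f ↦ 0; g ↦ 0

Branch on d: set d = 1.
Branch on f: set f = 0.
From the singleton clause (c), c = 1.
From the singleton clause (a), a = 1.
From the singleton clause (b), b = 1.
From the singleton clause (~g), g = 0.
From the singleton clause (e), e = 1.
This assignment satisfies each clause.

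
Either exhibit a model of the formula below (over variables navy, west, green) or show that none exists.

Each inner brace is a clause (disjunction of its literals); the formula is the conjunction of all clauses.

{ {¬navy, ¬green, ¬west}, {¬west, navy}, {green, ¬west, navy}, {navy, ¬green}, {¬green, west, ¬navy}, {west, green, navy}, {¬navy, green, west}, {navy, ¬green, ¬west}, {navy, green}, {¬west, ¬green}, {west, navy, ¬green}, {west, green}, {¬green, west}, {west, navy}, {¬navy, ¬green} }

Suppose west = True.
Unit clause (navy) forces navy = True.
Unit clause (¬green) forces green = False.
Every clause now holds.

navy: True,  west: True,  green: False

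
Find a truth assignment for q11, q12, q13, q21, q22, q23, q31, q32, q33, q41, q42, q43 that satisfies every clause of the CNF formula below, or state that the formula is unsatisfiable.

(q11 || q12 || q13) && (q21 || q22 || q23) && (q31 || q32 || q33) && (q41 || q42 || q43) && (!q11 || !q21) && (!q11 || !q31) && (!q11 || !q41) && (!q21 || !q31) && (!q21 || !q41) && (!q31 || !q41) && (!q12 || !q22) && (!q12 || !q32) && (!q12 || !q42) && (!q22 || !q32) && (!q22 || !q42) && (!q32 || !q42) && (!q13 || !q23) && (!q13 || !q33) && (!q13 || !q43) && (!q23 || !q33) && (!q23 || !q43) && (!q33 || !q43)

UNSATISFIABLE

Try q11 = false.
Try q12 = true.
The clause (!q22) is unit, so q22 = false.
The clause (!q32) is unit, so q32 = false.
The clause (!q42) is unit, so q42 = false.
Try q21 = true.
The clause (!q31) is unit, so q31 = false.
The clause (q33) is unit, so q33 = true.
The clause (!q41) is unit, so q41 = false.
The clause (q43) is unit, so q43 = true.
That conflicts with the unit clause (!q43).
So q21 must be the other value — set q21 = false.
The clause (q23) is unit, so q23 = true.
The clause (!q13) is unit, so q13 = false.
The clause (!q33) is unit, so q33 = false.
The clause (q31) is unit, so q31 = true.
The clause (!q41) is unit, so q41 = false.
The clause (q43) is unit, so q43 = true.
That conflicts with the unit clause (!q43).
Neither q21 = true nor q21 = false works.
So q12 must be the other value — set q12 = false.
The clause (q13) is unit, so q13 = true.
The clause (!q23) is unit, so q23 = false.
The clause (!q33) is unit, so q33 = false.
The clause (!q43) is unit, so q43 = false.
Try q21 = true.
The clause (!q31) is unit, so q31 = false.
The clause (q32) is unit, so q32 = true.
The clause (!q41) is unit, so q41 = false.
The clause (q42) is unit, so q42 = true.
That conflicts with the unit clause (!q42).
So q21 must be the other value — set q21 = false.
The clause (q22) is unit, so q22 = true.
The clause (!q32) is unit, so q32 = false.
The clause (q31) is unit, so q31 = true.
The clause (!q41) is unit, so q41 = false.
The clause (q42) is unit, so q42 = true.
That conflicts with the unit clause (!q42).
Neither q21 = true nor q21 = false works.
Neither q12 = true nor q12 = false works.
So q11 must be the other value — set q11 = true.
The clause (!q21) is unit, so q21 = false.
The clause (!q31) is unit, so q31 = false.
The clause (!q41) is unit, so q41 = false.
Try q22 = true.
The clause (!q12) is unit, so q12 = false.
The clause (!q32) is unit, so q32 = false.
The clause (q33) is unit, so q33 = true.
The clause (!q42) is unit, so q42 = false.
The clause (q43) is unit, so q43 = true.
That conflicts with the unit clause (!q43).
So q22 must be the other value — set q22 = false.
The clause (q23) is unit, so q23 = true.
The clause (!q13) is unit, so q13 = false.
The clause (!q33) is unit, so q33 = false.
The clause (q32) is unit, so q32 = true.
The clause (!q12) is unit, so q12 = false.
The clause (!q42) is unit, so q42 = false.
The clause (q43) is unit, so q43 = true.
That conflicts with the unit clause (!q43).
Neither q22 = true nor q22 = false works.
Neither q11 = true nor q11 = false works.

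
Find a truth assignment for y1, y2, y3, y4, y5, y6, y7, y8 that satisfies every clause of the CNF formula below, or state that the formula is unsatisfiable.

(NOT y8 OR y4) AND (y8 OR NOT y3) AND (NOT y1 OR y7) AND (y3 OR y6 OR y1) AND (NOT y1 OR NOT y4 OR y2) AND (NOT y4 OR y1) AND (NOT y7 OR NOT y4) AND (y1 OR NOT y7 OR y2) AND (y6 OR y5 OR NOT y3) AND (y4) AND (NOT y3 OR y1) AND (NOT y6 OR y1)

UNSATISFIABLE

(y4) alone gives y4 = true.
(y1) alone gives y1 = true.
(y7) alone gives y7 = true.
That conflicts with the unit clause (NOT y7).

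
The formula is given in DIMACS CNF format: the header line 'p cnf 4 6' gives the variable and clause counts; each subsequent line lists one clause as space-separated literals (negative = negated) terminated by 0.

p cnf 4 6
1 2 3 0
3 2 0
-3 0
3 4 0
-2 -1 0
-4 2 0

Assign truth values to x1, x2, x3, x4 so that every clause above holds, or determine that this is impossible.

(¬x3) alone gives x3 = False.
(x2) alone gives x2 = True.
(x4) alone gives x4 = True.
(¬x1) alone gives x1 = False.
All clauses are satisfied.

x1: False; x2: True; x3: False; x4: True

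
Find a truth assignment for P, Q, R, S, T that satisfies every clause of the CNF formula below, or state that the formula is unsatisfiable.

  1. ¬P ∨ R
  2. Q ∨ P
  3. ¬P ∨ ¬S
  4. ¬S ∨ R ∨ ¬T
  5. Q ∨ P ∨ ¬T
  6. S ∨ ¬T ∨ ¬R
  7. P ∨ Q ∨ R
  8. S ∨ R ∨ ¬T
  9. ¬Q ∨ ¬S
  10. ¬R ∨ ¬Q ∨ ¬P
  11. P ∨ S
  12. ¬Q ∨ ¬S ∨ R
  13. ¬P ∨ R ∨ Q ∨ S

P: True, Q: False, R: True, S: False, T: False

Suppose P = True.
The clause (R) is unit, so R = True.
The clause (¬S) is unit, so S = False.
The clause (¬T) is unit, so T = False.
The clause (¬Q) is unit, so Q = False.
This assignment satisfies each clause.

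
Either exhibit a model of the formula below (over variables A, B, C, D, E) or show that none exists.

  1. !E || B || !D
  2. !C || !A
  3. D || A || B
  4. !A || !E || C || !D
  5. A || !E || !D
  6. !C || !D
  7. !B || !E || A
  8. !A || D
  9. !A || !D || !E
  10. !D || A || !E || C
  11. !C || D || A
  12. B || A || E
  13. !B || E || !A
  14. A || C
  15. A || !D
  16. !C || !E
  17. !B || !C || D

Suppose C = false.
The clause (A) is unit, so A = true.
The clause (D) is unit, so D = true.
The clause (!E) is unit, so E = false.
The clause (!B) is unit, so B = false.
All clauses are satisfied.

A: true,  B: false,  C: false,  D: true,  E: false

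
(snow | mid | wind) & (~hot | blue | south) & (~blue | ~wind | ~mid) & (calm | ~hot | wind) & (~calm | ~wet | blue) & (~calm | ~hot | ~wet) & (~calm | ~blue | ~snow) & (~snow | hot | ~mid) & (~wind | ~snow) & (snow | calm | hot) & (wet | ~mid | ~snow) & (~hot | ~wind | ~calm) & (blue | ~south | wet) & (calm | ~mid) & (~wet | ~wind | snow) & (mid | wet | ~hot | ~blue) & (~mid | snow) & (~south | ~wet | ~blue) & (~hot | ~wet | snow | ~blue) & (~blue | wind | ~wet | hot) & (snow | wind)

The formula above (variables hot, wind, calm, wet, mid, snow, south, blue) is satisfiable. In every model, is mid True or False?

False

Suppose mid = 1.
The clause (calm) is unit, so calm = 1.
The clause (snow) is unit, so snow = 1.
The clause (~blue) is unit, so blue = 0.
The clause (~wet) is unit, so wet = 0.
Now (wet) is unsatisfied and unit — conflict.
So every satisfying assignment has mid = False.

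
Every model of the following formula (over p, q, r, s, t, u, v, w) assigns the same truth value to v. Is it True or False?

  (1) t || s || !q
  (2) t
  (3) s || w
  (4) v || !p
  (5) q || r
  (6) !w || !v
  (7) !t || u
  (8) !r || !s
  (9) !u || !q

False

Suppose v = true.
(t) alone gives t = true.
(!w) alone gives w = false.
(s) alone gives s = true.
(u) alone gives u = true.
(!r) alone gives r = false.
(q) alone gives q = true.
Now (!q) is unsatisfied and unit — conflict.
So every satisfying assignment has v = False.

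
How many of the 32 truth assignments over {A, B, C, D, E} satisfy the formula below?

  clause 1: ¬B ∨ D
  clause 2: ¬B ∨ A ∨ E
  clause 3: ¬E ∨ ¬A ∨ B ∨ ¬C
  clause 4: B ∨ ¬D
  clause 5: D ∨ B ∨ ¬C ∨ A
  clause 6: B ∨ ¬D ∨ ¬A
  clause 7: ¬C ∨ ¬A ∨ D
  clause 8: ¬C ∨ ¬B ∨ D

10

There are 2^5 = 32 truth assignments over (A, B, C, D, E).
Split on B. With B = True, the clauses containing B are satisfied and ¬B drops from the rest; 6 of the 2^4 = 16 assignments to the other variables satisfy what remains.
With B = False, by the same count on the reduced clause set, 4 assignments work.
(One model: A=F, B=F, C=F, D=F, E=F.)
Total: 6 + 4 = 10.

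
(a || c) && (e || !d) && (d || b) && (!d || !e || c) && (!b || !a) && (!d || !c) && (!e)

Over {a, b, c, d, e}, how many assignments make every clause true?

1

There are 2^5 = 32 truth assignments over (a, b, c, d, e).
Split on a. With a = true, the clauses containing a are satisfied and !a drops from the rest; 0 of the 2^4 = 16 assignments to the other variables satisfy what remains.
With a = false, by the same count on the reduced clause set, 1 assignment works.
(One model: a=F, b=T, c=T, d=F, e=F.)
Total: 0 + 1 = 1.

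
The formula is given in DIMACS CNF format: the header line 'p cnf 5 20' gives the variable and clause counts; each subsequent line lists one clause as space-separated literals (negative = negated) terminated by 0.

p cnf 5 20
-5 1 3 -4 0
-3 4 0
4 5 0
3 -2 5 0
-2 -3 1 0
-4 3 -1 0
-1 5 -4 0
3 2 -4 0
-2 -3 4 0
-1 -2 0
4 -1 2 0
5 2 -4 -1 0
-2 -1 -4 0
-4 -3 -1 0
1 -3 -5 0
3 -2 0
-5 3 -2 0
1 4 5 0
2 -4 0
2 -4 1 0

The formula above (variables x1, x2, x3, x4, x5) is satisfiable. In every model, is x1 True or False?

False

Suppose x1 = True.
From the singleton clause (¬x2), x2 = False.
From the singleton clause (x4), x4 = True.
But (¬x4) is also a unit clause — contradiction.
So every satisfying assignment has x1 = False.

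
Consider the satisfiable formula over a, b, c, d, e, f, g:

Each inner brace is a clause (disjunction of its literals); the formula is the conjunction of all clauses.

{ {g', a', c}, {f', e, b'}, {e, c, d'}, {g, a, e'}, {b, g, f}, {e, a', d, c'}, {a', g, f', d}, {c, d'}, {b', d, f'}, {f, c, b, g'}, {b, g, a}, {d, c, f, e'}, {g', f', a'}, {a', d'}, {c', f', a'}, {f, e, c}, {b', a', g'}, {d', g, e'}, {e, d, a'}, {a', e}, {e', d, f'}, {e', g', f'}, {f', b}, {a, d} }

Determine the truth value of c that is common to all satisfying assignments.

Suppose c = 0.
From the singleton clause (d'), d = 0.
From the singleton clause (a), a = 1.
From the singleton clause (g'), g = 0.
From the singleton clause (f'), f = 0.
From the singleton clause (b), b = 1.
From the singleton clause (e'), e = 0.
Now (e) is unsatisfied and unit — conflict.
So every satisfying assignment has c = True.

True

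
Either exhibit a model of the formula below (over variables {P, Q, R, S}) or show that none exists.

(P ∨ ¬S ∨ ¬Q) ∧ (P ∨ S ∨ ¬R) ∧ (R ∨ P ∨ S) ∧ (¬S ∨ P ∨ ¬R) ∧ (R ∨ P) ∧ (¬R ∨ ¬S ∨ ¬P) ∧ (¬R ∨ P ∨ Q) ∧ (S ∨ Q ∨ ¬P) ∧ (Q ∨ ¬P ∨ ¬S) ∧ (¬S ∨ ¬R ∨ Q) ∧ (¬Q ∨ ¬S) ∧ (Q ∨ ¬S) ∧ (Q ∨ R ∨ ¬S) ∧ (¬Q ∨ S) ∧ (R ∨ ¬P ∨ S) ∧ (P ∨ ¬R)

Try R = True.
(P) alone gives P = True.
(¬S) alone gives S = False.
(Q) alone gives Q = True.
That conflicts with the unit clause (¬Q).
Undo R and try R = False.
(P) alone gives P = True.
(S) alone gives S = True.
(Q) alone gives Q = True.
That conflicts with the unit clause (¬Q).
Neither R = True nor R = False works.

UNSATISFIABLE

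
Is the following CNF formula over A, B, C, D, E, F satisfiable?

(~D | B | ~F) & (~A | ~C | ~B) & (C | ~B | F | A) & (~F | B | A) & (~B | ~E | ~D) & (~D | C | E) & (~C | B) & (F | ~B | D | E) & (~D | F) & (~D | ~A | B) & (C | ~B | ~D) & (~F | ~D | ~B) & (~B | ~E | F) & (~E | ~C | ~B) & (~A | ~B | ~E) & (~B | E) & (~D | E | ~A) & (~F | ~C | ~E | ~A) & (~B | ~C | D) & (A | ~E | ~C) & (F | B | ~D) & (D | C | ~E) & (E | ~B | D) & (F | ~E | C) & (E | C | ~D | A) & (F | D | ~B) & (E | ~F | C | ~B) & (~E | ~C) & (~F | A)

Yes, satisfiable

Suppose C = 0.
Suppose D = 0.
The clause (~E) is unit, so E = 0.
The clause (~B) is unit, so B = 0.
Suppose F = 0.
No clause remains; A is free.
A satisfying assignment: A=1, B=0, C=0, D=0, E=0, F=0.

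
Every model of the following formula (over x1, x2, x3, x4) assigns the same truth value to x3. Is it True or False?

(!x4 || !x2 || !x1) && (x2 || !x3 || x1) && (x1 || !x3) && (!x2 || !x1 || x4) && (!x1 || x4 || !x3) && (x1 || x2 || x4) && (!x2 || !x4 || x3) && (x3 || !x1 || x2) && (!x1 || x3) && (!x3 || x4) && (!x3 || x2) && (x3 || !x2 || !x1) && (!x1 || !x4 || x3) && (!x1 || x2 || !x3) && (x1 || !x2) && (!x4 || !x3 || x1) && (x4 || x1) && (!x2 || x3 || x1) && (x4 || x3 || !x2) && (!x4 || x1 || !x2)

Suppose x3 = true.
From the singleton clause (x1), x1 = true.
From the singleton clause (x4), x4 = true.
From the singleton clause (!x2), x2 = false.
But (x2) is also a unit clause — contradiction.
So every satisfying assignment has x3 = False.

False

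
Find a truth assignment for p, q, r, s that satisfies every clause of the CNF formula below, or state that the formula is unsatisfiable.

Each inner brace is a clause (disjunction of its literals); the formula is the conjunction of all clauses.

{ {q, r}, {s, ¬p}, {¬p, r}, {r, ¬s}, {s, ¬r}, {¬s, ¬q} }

Suppose q = True.
The clause (¬s) is unit, so s = False.
The clause (¬p) is unit, so p = False.
The clause (¬r) is unit, so r = False.
Every clause now holds.

p: False, q: True, r: False, s: False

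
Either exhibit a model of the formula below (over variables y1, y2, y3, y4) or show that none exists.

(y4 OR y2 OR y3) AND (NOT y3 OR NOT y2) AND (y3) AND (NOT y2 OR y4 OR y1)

The clause (y3) is unit, so y3 = true.
The clause (NOT y2) is unit, so y2 = false.
Every clause is now satisfied; y1, y4 are unconstrained.

y1 ↦ false; y2 ↦ false; y3 ↦ true; y4 ↦ false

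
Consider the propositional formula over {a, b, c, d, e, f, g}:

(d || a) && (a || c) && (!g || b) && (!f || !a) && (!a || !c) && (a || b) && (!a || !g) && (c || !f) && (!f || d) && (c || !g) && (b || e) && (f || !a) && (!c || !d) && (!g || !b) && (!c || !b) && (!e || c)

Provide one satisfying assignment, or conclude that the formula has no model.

UNSATISFIABLE

Suppose d = true.
(!c) alone gives c = false.
(a) alone gives a = true.
(!f) alone gives f = false.
But (f) is also a unit clause — contradiction.
Undo d and try d = false.
(a) alone gives a = true.
(!f) alone gives f = false.
But (f) is also a unit clause — contradiction.
Either choice for d ends in contradiction.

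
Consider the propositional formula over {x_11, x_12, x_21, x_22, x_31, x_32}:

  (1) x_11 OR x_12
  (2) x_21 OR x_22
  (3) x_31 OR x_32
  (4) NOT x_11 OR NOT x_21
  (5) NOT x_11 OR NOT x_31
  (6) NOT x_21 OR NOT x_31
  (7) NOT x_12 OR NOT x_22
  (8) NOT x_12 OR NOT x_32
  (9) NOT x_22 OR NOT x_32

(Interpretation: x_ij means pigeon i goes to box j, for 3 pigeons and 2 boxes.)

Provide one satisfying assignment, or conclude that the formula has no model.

UNSATISFIABLE

Try x_11 = true.
From the singleton clause (NOT x_21), x_21 = false.
From the singleton clause (x_22), x_22 = true.
From the singleton clause (NOT x_31), x_31 = false.
From the singleton clause (x_32), x_32 = true.
That conflicts with the unit clause (NOT x_32).
Undo x_11 and try x_11 = false.
From the singleton clause (x_12), x_12 = true.
From the singleton clause (NOT x_22), x_22 = false.
From the singleton clause (x_21), x_21 = true.
From the singleton clause (NOT x_31), x_31 = false.
From the singleton clause (x_32), x_32 = true.
That conflicts with the unit clause (NOT x_32).
Neither x_11 = true nor x_11 = false works.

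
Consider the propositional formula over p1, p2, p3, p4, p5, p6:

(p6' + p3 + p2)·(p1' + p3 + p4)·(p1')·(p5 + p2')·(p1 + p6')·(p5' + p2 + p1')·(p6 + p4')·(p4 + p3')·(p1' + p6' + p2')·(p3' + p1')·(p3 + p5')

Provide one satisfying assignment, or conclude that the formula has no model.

Unit clause (p1') forces p1 = 0.
Unit clause (p6') forces p6 = 0.
Unit clause (p4') forces p4 = 0.
Unit clause (p3') forces p3 = 0.
Unit clause (p5') forces p5 = 0.
Unit clause (p2') forces p2 = 0.
Every clause now holds.

p1=0,  p2=0,  p3=0,  p4=0,  p5=0,  p6=0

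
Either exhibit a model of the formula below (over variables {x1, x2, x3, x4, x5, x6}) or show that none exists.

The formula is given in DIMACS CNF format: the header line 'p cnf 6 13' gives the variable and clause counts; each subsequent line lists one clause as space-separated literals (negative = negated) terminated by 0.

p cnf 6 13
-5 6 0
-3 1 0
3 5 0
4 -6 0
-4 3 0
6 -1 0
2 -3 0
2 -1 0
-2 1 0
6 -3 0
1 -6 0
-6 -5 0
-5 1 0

x1=True,  x2=True,  x3=True,  x4=True,  x5=False,  x6=True

Case x5 = False:
The clause (x3) is unit, so x3 = True.
The clause (x1) is unit, so x1 = True.
The clause (x6) is unit, so x6 = True.
The clause (x4) is unit, so x4 = True.
The clause (x2) is unit, so x2 = True.
Every clause now holds.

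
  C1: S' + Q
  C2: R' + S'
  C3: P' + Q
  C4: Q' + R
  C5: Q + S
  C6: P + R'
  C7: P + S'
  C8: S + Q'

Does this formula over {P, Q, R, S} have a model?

Try S = 0.
(Q) alone gives Q = 1.
Now (Q') is unsatisfied and unit — conflict.
That branch fails; take S = 1 instead.
(Q) alone gives Q = 1.
(R') alone gives R = 0.
Now (R) is unsatisfied and unit — conflict.
Neither S = 1 nor S = 0 works.
No assignment satisfies every clause.

Unsatisfiable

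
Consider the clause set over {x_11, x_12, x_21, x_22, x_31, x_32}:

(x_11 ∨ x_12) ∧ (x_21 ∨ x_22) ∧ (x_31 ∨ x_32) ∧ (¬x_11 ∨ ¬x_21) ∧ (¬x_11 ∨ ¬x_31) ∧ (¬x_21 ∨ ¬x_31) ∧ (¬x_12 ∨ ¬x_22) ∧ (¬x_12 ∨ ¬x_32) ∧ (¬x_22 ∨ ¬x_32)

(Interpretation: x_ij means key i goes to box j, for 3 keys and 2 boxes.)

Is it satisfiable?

Branch on x_11: set x_11 = True.
Unit clause (¬x_21) forces x_21 = False.
Unit clause (x_22) forces x_22 = True.
Unit clause (¬x_31) forces x_31 = False.
Unit clause (x_32) forces x_32 = True.
That conflicts with the unit clause (¬x_32).
That branch fails; take x_11 = False instead.
Unit clause (x_12) forces x_12 = True.
Unit clause (¬x_22) forces x_22 = False.
Unit clause (x_21) forces x_21 = True.
Unit clause (¬x_31) forces x_31 = False.
Unit clause (x_32) forces x_32 = True.
That conflicts with the unit clause (¬x_32).
Both values of x_11 lead to a conflict.
No assignment satisfies every clause.

No, unsatisfiable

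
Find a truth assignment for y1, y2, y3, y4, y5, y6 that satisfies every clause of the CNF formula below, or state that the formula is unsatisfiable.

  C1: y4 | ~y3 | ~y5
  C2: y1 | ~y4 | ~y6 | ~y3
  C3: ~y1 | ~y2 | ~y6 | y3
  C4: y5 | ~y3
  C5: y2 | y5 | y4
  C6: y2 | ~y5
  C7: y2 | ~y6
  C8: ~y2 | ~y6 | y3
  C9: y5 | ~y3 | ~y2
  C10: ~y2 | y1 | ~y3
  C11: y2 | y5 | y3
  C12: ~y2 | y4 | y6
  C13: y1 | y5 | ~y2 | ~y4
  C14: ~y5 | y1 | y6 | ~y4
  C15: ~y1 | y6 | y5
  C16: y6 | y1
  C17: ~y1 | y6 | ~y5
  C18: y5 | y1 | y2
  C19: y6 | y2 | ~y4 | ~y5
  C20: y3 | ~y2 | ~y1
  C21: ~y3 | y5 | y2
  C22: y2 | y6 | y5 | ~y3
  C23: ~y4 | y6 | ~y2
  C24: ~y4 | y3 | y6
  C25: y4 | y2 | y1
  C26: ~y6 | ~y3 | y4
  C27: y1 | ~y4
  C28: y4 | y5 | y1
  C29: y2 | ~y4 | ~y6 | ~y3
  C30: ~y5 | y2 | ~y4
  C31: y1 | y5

Case y5 = 1:
From the singleton clause (y2), y2 = 1.
Case y4 = 1:
From the singleton clause (y6), y6 = 1.
From the singleton clause (y3), y3 = 1.
From the singleton clause (y1), y1 = 1.
This assignment satisfies each clause.

y1 ↦ 1,  y2 ↦ 1,  y3 ↦ 1,  y4 ↦ 1,  y5 ↦ 1,  y6 ↦ 1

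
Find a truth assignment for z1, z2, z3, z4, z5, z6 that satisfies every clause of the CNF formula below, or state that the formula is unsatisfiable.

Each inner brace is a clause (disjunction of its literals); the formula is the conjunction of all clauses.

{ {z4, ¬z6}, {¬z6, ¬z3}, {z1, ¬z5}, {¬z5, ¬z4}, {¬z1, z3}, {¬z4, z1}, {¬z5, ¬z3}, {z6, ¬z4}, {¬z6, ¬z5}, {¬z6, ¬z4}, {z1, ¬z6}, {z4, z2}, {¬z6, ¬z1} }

z1: False; z2: True; z3: True; z4: False; z5: False; z6: False

Branch on z4: set z4 = False.
The clause (¬z6) is unit, so z6 = False.
The clause (z2) is unit, so z2 = True.
Branch on z1: set z1 = False.
The clause (¬z5) is unit, so z5 = False.
Every clause is now satisfied; z3 is unconstrained.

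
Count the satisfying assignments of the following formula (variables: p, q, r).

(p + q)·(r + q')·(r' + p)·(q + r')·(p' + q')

1

There are 2^3 = 8 truth assignments over (p, q, r).
Check each against the 5 clauses (columns in the order p, q, r):
  F F F  ✗ fails (p + q)
  F F T  ✗ fails (p + q)
  F T F  ✗ fails (r + q')
  F T T  ✗ fails (r' + p)
  T F F  ✓ satisfies all
  T F T  ✗ fails (q + r')
  T T F  ✗ fails (r + q')
  T T T  ✗ fails (p' + q')
1 of the 8 rows is a model.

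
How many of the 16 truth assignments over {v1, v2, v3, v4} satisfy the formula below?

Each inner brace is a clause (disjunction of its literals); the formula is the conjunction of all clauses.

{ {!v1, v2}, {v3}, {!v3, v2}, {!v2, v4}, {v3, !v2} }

2

There are 2^4 = 16 truth assignments over (v1, v2, v3, v4).
Check each against the 5 clauses (columns in the order v1, v2, v3, v4):
  F F F F  ✗ fails (v3)
  F F F T  ✗ fails (v3)
  F F T F  ✗ fails (!v3 || v2)
  F F T T  ✗ fails (!v3 || v2)
  F T F F  ✗ fails (v3)
  F T F T  ✗ fails (v3)
  F T T F  ✗ fails (!v2 || v4)
  F T T T  ✓ satisfies all
  T F F F  ✗ fails (!v1 || v2)
  T F F T  ✗ fails (!v1 || v2)
  T F T F  ✗ fails (!v1 || v2)
  T F T T  ✗ fails (!v1 || v2)
  T T F F  ✗ fails (v3)
  T T F T  ✗ fails (v3)
  T T T F  ✗ fails (!v2 || v4)
  T T T T  ✓ satisfies all
2 of the 16 rows are models.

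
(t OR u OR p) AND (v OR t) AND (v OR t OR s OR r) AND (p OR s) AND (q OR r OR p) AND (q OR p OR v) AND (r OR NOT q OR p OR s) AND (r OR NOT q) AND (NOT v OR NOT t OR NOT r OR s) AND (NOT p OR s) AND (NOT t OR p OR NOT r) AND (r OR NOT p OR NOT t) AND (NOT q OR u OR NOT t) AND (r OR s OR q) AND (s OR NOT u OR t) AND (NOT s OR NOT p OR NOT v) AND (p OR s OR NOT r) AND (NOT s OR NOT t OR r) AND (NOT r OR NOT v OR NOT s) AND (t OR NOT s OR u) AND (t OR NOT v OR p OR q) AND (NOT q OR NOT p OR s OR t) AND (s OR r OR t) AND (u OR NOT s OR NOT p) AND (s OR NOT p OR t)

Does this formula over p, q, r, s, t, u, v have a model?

Try v = false.
The clause (t) is unit, so t = true.
Try p = true.
The clause (s) is unit, so s = true.
The clause (r) is unit, so r = true.
The clause (u) is unit, so u = true.
Every clause is now satisfied; q is unconstrained.
A satisfying assignment: p: true; q: false; r: true; s: true; t: true; u: true; v: false.

Satisfiable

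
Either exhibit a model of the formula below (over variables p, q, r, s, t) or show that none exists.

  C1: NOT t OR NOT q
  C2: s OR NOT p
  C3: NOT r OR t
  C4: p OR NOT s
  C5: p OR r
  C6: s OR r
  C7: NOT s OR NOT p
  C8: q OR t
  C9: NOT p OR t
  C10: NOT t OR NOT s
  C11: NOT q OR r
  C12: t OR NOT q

p: false,  q: false,  r: true,  s: false,  t: true

Case t = true:
(NOT q) alone gives q = false.
(NOT s) alone gives s = false.
(NOT p) alone gives p = false.
(r) alone gives r = true.
All clauses are satisfied.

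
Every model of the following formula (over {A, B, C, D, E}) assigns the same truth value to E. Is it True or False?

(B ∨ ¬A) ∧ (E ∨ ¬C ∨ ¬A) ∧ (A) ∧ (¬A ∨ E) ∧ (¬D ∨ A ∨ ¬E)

True

Suppose E = False.
Unit clause (A) forces A = True.
That conflicts with the unit clause (¬A).
So every satisfying assignment has E = True.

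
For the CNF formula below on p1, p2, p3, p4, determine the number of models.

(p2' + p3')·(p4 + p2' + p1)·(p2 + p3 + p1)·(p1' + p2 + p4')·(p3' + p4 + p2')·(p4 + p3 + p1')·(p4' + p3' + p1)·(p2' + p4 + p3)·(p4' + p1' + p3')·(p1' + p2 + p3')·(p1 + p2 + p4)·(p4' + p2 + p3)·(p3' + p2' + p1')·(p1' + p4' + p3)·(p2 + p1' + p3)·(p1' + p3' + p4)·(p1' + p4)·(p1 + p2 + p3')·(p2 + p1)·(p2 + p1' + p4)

There are 2^4 = 16 truth assignments over (p1, p2, p3, p4).
Check each against the 20 clauses (columns in the order p1, p2, p3, p4):
  F F F F  ✗ fails (p2 + p3 + p1)
  F F F T  ✗ fails (p2 + p3 + p1)
  F F T F  ✗ fails (p1 + p2 + p4)
  F F T T  ✗ fails (p4' + p3' + p1)
  F T F F  ✗ fails (p4 + p2' + p1)
  F T F T  ✓ satisfies all
  F T T F  ✗ fails (p2' + p3')
  F T T T  ✗ fails (p2' + p3')
  T F F F  ✗ fails (p4 + p3 + p1')
  T F F T  ✗ fails (p1' + p2 + p4')
  T F T F  ✗ fails (p1' + p2 + p3')
  T F T T  ✗ fails (p1' + p2 + p4')
  T T F F  ✗ fails (p4 + p3 + p1')
  T T F T  ✗ fails (p1' + p4' + p3)
  T T T F  ✗ fails (p2' + p3')
  T T T T  ✗ fails (p2' + p3')
1 of the 16 rows is a model.

1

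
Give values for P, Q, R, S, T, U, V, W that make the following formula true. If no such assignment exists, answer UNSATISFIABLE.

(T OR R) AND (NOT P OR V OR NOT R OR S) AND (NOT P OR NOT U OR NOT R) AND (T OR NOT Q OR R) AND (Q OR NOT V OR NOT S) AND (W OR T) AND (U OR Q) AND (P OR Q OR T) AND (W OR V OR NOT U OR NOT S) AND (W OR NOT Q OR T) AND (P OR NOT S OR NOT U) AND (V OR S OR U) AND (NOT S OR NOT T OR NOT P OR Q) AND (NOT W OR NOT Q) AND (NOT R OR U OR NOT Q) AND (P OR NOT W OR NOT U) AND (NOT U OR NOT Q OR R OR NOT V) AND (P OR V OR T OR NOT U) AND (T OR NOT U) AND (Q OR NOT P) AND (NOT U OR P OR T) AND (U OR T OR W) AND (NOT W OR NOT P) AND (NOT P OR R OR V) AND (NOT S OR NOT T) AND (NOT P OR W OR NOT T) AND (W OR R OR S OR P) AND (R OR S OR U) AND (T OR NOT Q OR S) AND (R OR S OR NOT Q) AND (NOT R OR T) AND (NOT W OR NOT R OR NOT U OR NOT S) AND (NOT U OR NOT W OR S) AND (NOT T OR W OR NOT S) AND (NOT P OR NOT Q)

Case T = true:
Unit clause (NOT S) forces S = false.
Case U = true:
Unit clause (NOT W) forces W = false.
Unit clause (NOT P) forces P = false.
Unit clause (R) forces R = true.
No clause remains; Q, V are free.

P ↦ false; Q ↦ true; R ↦ true; S ↦ false; T ↦ true; U ↦ true; V ↦ true; W ↦ false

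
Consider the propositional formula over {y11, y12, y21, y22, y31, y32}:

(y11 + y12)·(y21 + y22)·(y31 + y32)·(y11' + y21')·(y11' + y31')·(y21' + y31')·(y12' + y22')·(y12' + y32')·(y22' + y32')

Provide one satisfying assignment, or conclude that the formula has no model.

Try y11 = 1.
(y21') alone gives y21 = 0.
(y22) alone gives y22 = 1.
(y31') alone gives y31 = 0.
(y32) alone gives y32 = 1.
But (y32') is also a unit clause — contradiction.
That branch fails; take y11 = 0 instead.
(y12) alone gives y12 = 1.
(y22') alone gives y22 = 0.
(y21) alone gives y21 = 1.
(y31') alone gives y31 = 0.
(y32) alone gives y32 = 1.
But (y32') is also a unit clause — contradiction.
Either choice for y11 ends in contradiction.

UNSATISFIABLE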